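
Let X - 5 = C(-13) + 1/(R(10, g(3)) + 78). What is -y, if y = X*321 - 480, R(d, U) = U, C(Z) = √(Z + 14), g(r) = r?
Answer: -39149/27 ≈ -1450.0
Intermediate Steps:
C(Z) = √(14 + Z)
X = 487/81 (X = 5 + (√(14 - 13) + 1/(3 + 78)) = 5 + (√1 + 1/81) = 5 + (1 + 1/81) = 5 + 82/81 = 487/81 ≈ 6.0123)
y = 39149/27 (y = (487/81)*321 - 480 = 52109/27 - 480 = 39149/27 ≈ 1450.0)
-y = -1*39149/27 = -39149/27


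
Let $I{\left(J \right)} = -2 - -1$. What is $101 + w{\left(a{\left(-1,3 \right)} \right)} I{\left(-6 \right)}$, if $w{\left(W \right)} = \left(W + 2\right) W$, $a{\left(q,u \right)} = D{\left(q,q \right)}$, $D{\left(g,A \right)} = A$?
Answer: $102$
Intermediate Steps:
$a{\left(q,u \right)} = q$
$w{\left(W \right)} = W \left(2 + W\right)$ ($w{\left(W \right)} = \left(2 + W\right) W = W \left(2 + W\right)$)
$I{\left(J \right)} = -1$ ($I{\left(J \right)} = -2 + 1 = -1$)
$101 + w{\left(a{\left(-1,3 \right)} \right)} I{\left(-6 \right)} = 101 + - (2 - 1) \left(-1\right) = 101 + \left(-1\right) 1 \left(-1\right) = 101 - -1 = 101 + 1 = 102$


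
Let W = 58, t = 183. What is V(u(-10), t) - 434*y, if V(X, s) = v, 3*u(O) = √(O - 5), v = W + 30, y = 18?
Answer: -7724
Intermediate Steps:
v = 88 (v = 58 + 30 = 88)
u(O) = √(-5 + O)/3 (u(O) = √(O - 5)/3 = √(-5 + O)/3)
V(X, s) = 88
V(u(-10), t) - 434*y = 88 - 434*18 = 88 - 1*7812 = 88 - 7812 = -7724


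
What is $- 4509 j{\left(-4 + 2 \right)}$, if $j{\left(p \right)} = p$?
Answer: $9018$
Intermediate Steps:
$- 4509 j{\left(-4 + 2 \right)} = - 4509 \left(-4 + 2\right) = \left(-4509\right) \left(-2\right) = 9018$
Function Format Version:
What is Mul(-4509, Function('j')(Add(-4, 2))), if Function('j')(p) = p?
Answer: 9018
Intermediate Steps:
Mul(-4509, Function('j')(Add(-4, 2))) = Mul(-4509, Add(-4, 2)) = Mul(-4509, -2) = 9018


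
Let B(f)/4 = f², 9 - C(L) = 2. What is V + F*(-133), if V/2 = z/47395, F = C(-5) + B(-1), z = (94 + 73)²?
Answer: -69283107/47395 ≈ -1461.8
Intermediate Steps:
C(L) = 7 (C(L) = 9 - 1*2 = 9 - 2 = 7)
B(f) = 4*f²
z = 27889 (z = 167² = 27889)
F = 11 (F = 7 + 4*(-1)² = 7 + 4*1 = 7 + 4 = 11)
V = 55778/47395 (V = 2*(27889/47395) = 55778/47395 ≈ 1.1769)
V + F*(-133) = 55778/47395 + 11*(-133) = 55778/47395 - 1463 = -69283107/47395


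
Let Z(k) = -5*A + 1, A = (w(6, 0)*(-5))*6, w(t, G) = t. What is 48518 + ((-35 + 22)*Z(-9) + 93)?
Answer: 36898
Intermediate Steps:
A = -180 (A = (6*(-5))*6 = -30*6 = -180)
Z(k) = 901 (Z(k) = -5*(-180) + 1 = 900 + 1 = 901)
48518 + ((-35 + 22)*Z(-9) + 93) = 48518 + ((-35 + 22)*901 + 93) = 48518 + (-13*901 + 93) = 48518 + (-11713 + 93) = 48518 - 11620 = 36898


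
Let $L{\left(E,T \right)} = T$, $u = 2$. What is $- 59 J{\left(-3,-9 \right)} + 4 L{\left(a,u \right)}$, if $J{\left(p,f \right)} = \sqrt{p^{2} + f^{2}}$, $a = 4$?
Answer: $8 - 177 \sqrt{10} \approx -551.72$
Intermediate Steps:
$J{\left(p,f \right)} = \sqrt{f^{2} + p^{2}}$
$- 59 J{\left(-3,-9 \right)} + 4 L{\left(a,u \right)} = - 59 \sqrt{\left(-9\right)^{2} + \left(-3\right)^{2}} + 4 \cdot 2 = - 59 \sqrt{81 + 9} + 8 = - 59 \sqrt{90} + 8 = - 59 \cdot 3 \sqrt{10} + 8 = - 177 \sqrt{10} + 8 = 8 - 177 \sqrt{10}$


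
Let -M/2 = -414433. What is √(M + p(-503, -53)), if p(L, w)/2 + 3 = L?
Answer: √827854 ≈ 909.87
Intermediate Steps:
M = 828866 (M = -2*(-414433) = 828866)
p(L, w) = -6 + 2*L
√(M + p(-503, -53)) = √(828866 + (-6 + 2*(-503))) = √(828866 + (-6 - 1006)) = √(828866 - 1012) = √827854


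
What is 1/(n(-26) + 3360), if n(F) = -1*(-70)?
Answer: 1/3430 ≈ 0.00029154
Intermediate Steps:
n(F) = 70
1/(n(-26) + 3360) = 1/(70 + 3360) = 1/3430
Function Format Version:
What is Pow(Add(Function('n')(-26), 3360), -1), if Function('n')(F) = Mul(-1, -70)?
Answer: Rational(1, 3430) ≈ 0.00029154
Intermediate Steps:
Function('n')(F) = 70
Pow(Add(Function('n')(-26), 3360), -1) = Pow(Add(70, 3360), -1) = Pow(3430, -1) = Rational(1, 3430)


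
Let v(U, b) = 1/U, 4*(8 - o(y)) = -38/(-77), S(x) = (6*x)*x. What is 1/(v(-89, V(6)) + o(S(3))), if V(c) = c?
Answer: 13706/107803 ≈ 0.12714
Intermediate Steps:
S(x) = 6*x²
o(y) = 1213/154 (o(y) = 8 - (-19)/(2*(-77)) = 8 - (-19)*(-1)/(2*77) = 8 - ¼*38/77 = 8 - 19/154 = 1213/154)
1/(v(-89, V(6)) + o(S(3))) = 1/(1/(-89) + 1213/154) = 1/(-1/89 + 1213/154) = 1/(107803/13706) = 13706/107803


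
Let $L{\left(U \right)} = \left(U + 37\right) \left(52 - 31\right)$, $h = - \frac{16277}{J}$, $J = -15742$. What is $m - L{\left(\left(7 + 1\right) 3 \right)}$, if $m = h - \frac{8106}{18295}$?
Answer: $- \frac{368757676027}{287999890} \approx -1280.4$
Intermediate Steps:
$h = \frac{16277}{15742}$ ($h = - \frac{16277}{-15742} = \left(-16277\right) \left(- \frac{1}{15742}\right) = \frac{16277}{15742} \approx 1.034$)
$L{\left(U \right)} = 777 + 21 U$ ($L{\left(U \right)} = \left(37 + U\right) 21 = 777 + 21 U$)
$m = \frac{170183063}{287999890}$ ($m = \frac{16277}{15742} - \frac{8106}{18295} = \frac{170183063}{287999890} \approx 0.59091$)
$m - L{\left(\left(7 + 1\right) 3 \right)} = \frac{170183063}{287999890} - \left(777 + 21 \left(7 + 1\right) 3\right) = \frac{170183063}{287999890} - \left(777 + 21 \cdot 8 \cdot 3\right) = \frac{170183063}{287999890} - \left(777 + 21 \cdot 24\right) = \frac{170183063}{287999890} - \left(777 + 504\right) = \frac{170183063}{287999890} - 1281 = - \frac{368757676027}{287999890}$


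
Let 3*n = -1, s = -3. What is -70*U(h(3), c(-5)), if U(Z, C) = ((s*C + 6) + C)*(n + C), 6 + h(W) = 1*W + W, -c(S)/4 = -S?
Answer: 196420/3 ≈ 65473.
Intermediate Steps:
n = -1/3 (n = (1/3)*(-1) = -1/3 ≈ -0.33333)
c(S) = 4*S (c(S) = -(-4)*S = 4*S)
h(W) = -6 + 2*W (h(W) = -6 + (1*W + W) = -6 + (W + W) = -6 + 2*W)
U(Z, C) = (6 - 2*C)*(-1/3 + C) (U(Z, C) = ((-3*C + 6) + C)*(-1/3 + C) = ((6 - 3*C) + C)*(-1/3 + C) = (6 - 2*C)*(-1/3 + C))
-70*U(h(3), c(-5)) = -70*(-2 - 2*(4*(-5))**2 + 20*(4*(-5))/3) = -70*(-2 - 2*(-20)**2 + (20/3)*(-20)) = -70*(-2 - 2*400 - 400/3) = -70*(-2 - 800 - 400/3) = -70*(-2806/3) = 196420/3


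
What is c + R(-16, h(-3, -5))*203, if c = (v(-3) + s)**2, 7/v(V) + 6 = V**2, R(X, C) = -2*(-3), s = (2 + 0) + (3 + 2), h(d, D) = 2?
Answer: 11746/9 ≈ 1305.1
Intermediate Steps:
s = 7 (s = 2 + 5 = 7)
R(X, C) = 6
v(V) = 7/(-6 + V**2)
c = 784/9 (c = (7/(-6 + (-3)**2) + 7)**2 = (7/(-6 + 9) + 7)**2 = (7/3 + 7)**2 = (28/3)**2 = 784/9 ≈ 87.111)
c + R(-16, h(-3, -5))*203 = 784/9 + 6*203 = 784/9 + 1218 = 11746/9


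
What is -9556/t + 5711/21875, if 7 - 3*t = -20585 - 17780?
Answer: -101992502/209846875 ≈ -0.48603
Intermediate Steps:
t = 38372/3 (t = 7/3 - (-20585 - 17780)/3 = 7/3 - ⅓*(-38365) = 7/3 + 38365/3 = 38372/3 ≈ 12791.)
-9556/t + 5711/21875 = -9556/38372/3 + 5711/21875 = -9556*3/38372 + 5711*(1/21875) = -7167/9593 + 5711/21875 = -101992502/209846875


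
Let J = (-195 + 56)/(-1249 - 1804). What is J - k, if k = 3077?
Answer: -9393942/3053 ≈ -3077.0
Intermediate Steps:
J = 139/3053 (J = -139/(-3053) = -139*(-1/3053) = 139/3053 ≈ 0.045529)
J - k = 139/3053 - 1*3077 = 139/3053 - 3077 = -9393942/3053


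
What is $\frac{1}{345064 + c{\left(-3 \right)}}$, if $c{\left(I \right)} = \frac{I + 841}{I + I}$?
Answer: $\frac{3}{1034773} \approx 2.8992 \cdot 10^{-6}$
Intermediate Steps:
$c{\left(I \right)} = \frac{841 + I}{2 I}$
$\frac{1}{345064 + c{\left(-3 \right)}} = \frac{1}{345064 + \frac{841 - 3}{2 \left(-3\right)}} = \frac{1}{345064 + \frac{1}{2} \left(- \frac{1}{3}\right) 838} = \frac{1}{345064 - \frac{419}{3}} = \frac{1}{\frac{1034773}{3}} = \frac{3}{1034773}$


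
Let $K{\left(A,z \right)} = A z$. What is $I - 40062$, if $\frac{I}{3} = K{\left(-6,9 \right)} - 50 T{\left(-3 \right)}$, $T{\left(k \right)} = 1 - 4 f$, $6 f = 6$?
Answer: $-39774$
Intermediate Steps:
$f = 1$ ($f = \frac{1}{6} \cdot 6 = 1$)
$T{\left(k \right)} = -3$ ($T{\left(k \right)} = 1 - 4 = -3$)
$I = 288$ ($I = 3 \left(\left(-6\right) 9 - -150\right) = 3 \left(-54 + 150\right) = 3 \cdot 96 = 288$)
$I - 40062 = 288 - 40062 = -39774$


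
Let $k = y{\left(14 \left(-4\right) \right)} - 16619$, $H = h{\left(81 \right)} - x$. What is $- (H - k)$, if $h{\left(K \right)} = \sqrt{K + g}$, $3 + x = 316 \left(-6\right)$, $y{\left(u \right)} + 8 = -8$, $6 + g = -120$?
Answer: $-18534 - 3 i \sqrt{5} \approx -18534.0 - 6.7082 i$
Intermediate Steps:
$g = -126$ ($g = -6 - 120 = -126$)
$y{\left(u \right)} = -16$ ($y{\left(u \right)} = -8 - 8 = -16$)
$x = -1899$ ($x = -3 + 316 \left(-6\right) = -3 - 1896 = -1899$)
$h{\left(K \right)} = \sqrt{-126 + K}$ ($h{\left(K \right)} = \sqrt{K - 126} = \sqrt{-126 + K}$)
$H = 1899 + 3 i \sqrt{5}$ ($H = \sqrt{-126 + 81} - -1899 = \sqrt{-45} + 1899 = 3 i \sqrt{5} + 1899 = 1899 + 3 i \sqrt{5} \approx 1899.0 + 6.7082 i$)
$k = -16635$ ($k = -16 - 16619 = -16635$)
$- (H - k) = - (\left(1899 + 3 i \sqrt{5}\right) - -16635) = - (\left(1899 + 3 i \sqrt{5}\right) + 16635) = - (18534 + 3 i \sqrt{5}) = -18534 - 3 i \sqrt{5}$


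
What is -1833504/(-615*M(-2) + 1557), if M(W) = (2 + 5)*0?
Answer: -611168/519 ≈ -1177.6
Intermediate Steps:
M(W) = 0 (M(W) = 7*0 = 0)
-1833504/(-615*M(-2) + 1557) = -1833504/(-615*0 + 1557) = -1833504/(0 + 1557) = -1833504/1557 = -1833504*1/1557 = -611168/519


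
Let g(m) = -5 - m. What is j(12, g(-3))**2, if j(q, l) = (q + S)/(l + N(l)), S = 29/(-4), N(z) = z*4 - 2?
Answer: 361/2304 ≈ 0.15668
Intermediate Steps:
N(z) = -2 + 4*z (N(z) = 4*z - 2 = -2 + 4*z)
S = -29/4 (S = 29*(-1/4) = -29/4 ≈ -7.2500)
j(q, l) = (-29/4 + q)/(-2 + 5*l) (j(q, l) = (q - 29/4)/(l + (-2 + 4*l)) = (-29/4 + q)/(-2 + 5*l))
j(12, g(-3))**2 = ((-29 + 4*12)/(4*(-2 + 5*(-5 - 1*(-3)))))**2 = ((-29 + 48)/(4*(-2 + 5*(-5 + 3))))**2 = ((1/4)*19/(-2 + 5*(-2)))**2 = ((1/4)*19/(-2 - 10))**2 = ((1/4)*19/(-12))**2 = ((1/4)*(-1/12)*19)**2 = (-19/48)**2 = 361/2304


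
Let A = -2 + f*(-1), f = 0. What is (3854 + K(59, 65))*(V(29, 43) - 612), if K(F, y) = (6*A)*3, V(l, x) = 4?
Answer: -2321344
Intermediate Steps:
A = -2 (A = -2 + 0*(-1) = -2 + 0 = -2)
K(F, y) = -36 (K(F, y) = (6*(-2))*3 = -12*3 = -36)
(3854 + K(59, 65))*(V(29, 43) - 612) = (3854 - 36)*(4 - 612) = 3818*(-608) = -2321344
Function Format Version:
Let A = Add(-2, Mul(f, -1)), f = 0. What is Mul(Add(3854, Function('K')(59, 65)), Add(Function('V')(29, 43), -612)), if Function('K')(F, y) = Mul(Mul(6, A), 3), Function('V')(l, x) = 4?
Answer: -2321344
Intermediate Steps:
A = -2 (A = Add(-2, Mul(0, -1)) = Add(-2, 0) = -2)
Function('K')(F, y) = -36 (Function('K')(F, y) = Mul(Mul(6, -2), 3) = Mul(-12, 3) = -36)
Mul(Add(3854, Function('K')(59, 65)), Add(Function('V')(29, 43), -612)) = Mul(Add(3854, -36), Add(4, -612)) = Mul(3818, -608) = -2321344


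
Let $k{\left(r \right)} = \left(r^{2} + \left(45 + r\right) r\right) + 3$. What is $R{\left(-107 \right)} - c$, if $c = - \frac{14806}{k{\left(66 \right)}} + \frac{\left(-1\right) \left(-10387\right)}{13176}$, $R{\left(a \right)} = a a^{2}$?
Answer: $- \frac{62869819211773}{51320520} \approx -1.225 \cdot 10^{6}$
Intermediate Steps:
$k{\left(r \right)} = 3 + r^{2} + r \left(45 + r\right)$ ($k{\left(r \right)} = \left(r^{2} + r \left(45 + r\right)\right) + 3 = 3 + r^{2} + r \left(45 + r\right)$)
$R{\left(a \right)} = a^{3}$
$c = - \frac{24570587}{51320520}$ ($c = - \frac{14806}{3 + 2 \cdot 66^{2} + 45 \cdot 66} + \frac{\left(-1\right) \left(-10387\right)}{13176} = - \frac{14806}{3 + 2 \cdot 4356 + 2970} + 10387 \cdot \frac{1}{13176} = - \frac{14806}{3 + 8712 + 2970} + \frac{10387}{13176} = - \frac{14806}{11685} + \frac{10387}{13176} = - \frac{24570587}{51320520} \approx -0.47877$)
$R{\left(-107 \right)} - c = \left(-107\right)^{3} - - \frac{24570587}{51320520} = -1225043 + \frac{24570587}{51320520} = - \frac{62869819211773}{51320520}$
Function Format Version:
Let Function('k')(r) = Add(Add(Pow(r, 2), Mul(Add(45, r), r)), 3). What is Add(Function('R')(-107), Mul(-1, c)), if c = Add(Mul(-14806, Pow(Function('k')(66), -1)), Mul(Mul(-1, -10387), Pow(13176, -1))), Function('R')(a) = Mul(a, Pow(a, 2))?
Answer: Rational(-62869819211773, 51320520) ≈ -1.2250e+6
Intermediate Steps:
Function('k')(r) = Add(3, Pow(r, 2), Mul(r, Add(45, r))) (Function('k')(r) = Add(Add(Pow(r, 2), Mul(r, Add(45, r))), 3) = Add(3, Pow(r, 2), Mul(r, Add(45, r))))
Function('R')(a) = Pow(a, 3)
c = Rational(-24570587, 51320520) (c = Add(Mul(-14806, Pow(Add(3, Mul(2, Pow(66, 2)), Mul(45, 66)), -1)), Mul(Mul(-1, -10387), Pow(13176, -1))) = Add(Mul(-14806, Pow(Add(3, Mul(2, 4356), 2970), -1)), Mul(10387, Rational(1, 13176))) = Add(Mul(-14806, Pow(Add(3, 8712, 2970), -1)), Rational(10387, 13176)) = Add(Mul(-14806, Pow(11685, -1)), Rational(10387, 13176)) = Add(Mul(-14806, Rational(1, 11685)), Rational(10387, 13176)) = Add(Rational(-14806, 11685), Rational(10387, 13176)) = Rational(-24570587, 51320520) ≈ -0.47877)
Add(Function('R')(-107), Mul(-1, c)) = Add(Pow(-107, 3), Mul(-1, Rational(-24570587, 51320520))) = Add(-1225043, Rational(24570587, 51320520)) = Rational(-62869819211773, 51320520)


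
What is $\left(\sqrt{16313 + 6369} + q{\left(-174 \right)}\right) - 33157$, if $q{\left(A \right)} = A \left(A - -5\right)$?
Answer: $-3751 + \sqrt{22682} \approx -3600.4$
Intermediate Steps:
$q{\left(A \right)} = A \left(5 + A\right)$ ($q{\left(A \right)} = A \left(A + 5\right) = A \left(5 + A\right)$)
$\left(\sqrt{16313 + 6369} + q{\left(-174 \right)}\right) - 33157 = \left(\sqrt{16313 + 6369} - 174 \left(5 - 174\right)\right) - 33157 = \left(\sqrt{22682} - -29406\right) - 33157 = \left(\sqrt{22682} + 29406\right) - 33157 = \left(29406 + \sqrt{22682}\right) - 33157 = -3751 + \sqrt{22682}$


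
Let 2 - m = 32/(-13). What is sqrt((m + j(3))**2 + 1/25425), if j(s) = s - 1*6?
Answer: sqrt(1037181122)/22035 ≈ 1.4616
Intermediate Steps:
j(s) = -6 + s (j(s) = s - 6 = -6 + s)
m = 58/13 (m = 2 - 32/(-13) = 2 - 32*(-1)/13 = 2 - 1*(-32/13) = 2 + 32/13 = 58/13 ≈ 4.4615)
sqrt((m + j(3))**2 + 1/25425) = sqrt((58/13 + (-6 + 3))**2 + 1/25425) = sqrt((58/13 - 3)**2 + 1/25425) = sqrt((19/13)**2 + 1/25425) = sqrt(361/169 + 1/25425) = sqrt(9178594/4296825) = sqrt(1037181122)/22035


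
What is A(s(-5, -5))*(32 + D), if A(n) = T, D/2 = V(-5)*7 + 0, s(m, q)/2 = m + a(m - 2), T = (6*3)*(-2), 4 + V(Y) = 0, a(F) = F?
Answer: 864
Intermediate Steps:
V(Y) = -4 (V(Y) = -4 + 0 = -4)
T = -36 (T = 18*(-2) = -36)
s(m, q) = -4 + 4*m (s(m, q) = 2*(m + (m - 2)) = 2*(m + (-2 + m)) = 2*(-2 + 2*m) = -4 + 4*m)
D = -56 (D = 2*(-4*7 + 0) = 2*(-28 + 0) = 2*(-28) = -56)
A(n) = -36
A(s(-5, -5))*(32 + D) = -36*(32 - 56) = -36*(-24) = 864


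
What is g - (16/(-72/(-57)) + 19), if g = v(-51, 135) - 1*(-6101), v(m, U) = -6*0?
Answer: 18208/3 ≈ 6069.3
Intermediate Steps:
v(m, U) = 0
g = 6101 (g = 0 - 1*(-6101) = 0 + 6101 = 6101)
g - (16/(-72/(-57)) + 19) = 6101 - (16/(-72/(-57)) + 19) = 6101 - (16/(-72*(-1/57)) + 19) = 6101 - (16/(24/19) + 19) = 6101 - ((19/24)*16 + 19) = 6101 - (38/3 + 19) = 6101 - 1*95/3 = 6101 - 95/3 = 18208/3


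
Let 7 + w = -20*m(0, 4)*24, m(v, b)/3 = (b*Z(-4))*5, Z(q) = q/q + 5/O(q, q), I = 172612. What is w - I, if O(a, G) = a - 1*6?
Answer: -187019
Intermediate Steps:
O(a, G) = -6 + a (O(a, G) = a - 6 = -6 + a)
Z(q) = 1 + 5/(-6 + q) (Z(q) = q/q + 5/(-6 + q) = 1 + 5/(-6 + q))
m(v, b) = 15*b/2 (m(v, b) = 3*((b*((-1 - 4)/(-6 - 4)))*5) = 3*((b*(-5/(-10)))*5) = 3*((b*(-⅒*(-5)))*5) = 3*((b*(½))*5) = 3*((b/2)*5) = 3*(5*b/2) = 15*b/2)
w = -14407 (w = -7 - 150*4*24 = -7 - 20*30*24 = -7 - 600*24 = -7 - 14400 = -14407)
w - I = -14407 - 1*172612 = -14407 - 172612 = -187019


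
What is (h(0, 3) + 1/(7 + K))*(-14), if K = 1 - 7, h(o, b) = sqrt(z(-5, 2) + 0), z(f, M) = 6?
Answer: -14 - 14*sqrt(6) ≈ -48.293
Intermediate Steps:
h(o, b) = sqrt(6) (h(o, b) = sqrt(6 + 0) = sqrt(6))
K = -6
(h(0, 3) + 1/(7 + K))*(-14) = (sqrt(6) + 1/(7 - 6))*(-14) = (sqrt(6) + 1/1)*(-14) = (sqrt(6) + 1)*(-14) = (1 + sqrt(6))*(-14) = -14 - 14*sqrt(6)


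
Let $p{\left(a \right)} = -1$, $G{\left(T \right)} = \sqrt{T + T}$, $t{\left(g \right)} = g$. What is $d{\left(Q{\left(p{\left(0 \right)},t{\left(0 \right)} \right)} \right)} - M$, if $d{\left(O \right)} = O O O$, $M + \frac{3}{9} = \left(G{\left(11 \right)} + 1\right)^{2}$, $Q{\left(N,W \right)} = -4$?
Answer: $- \frac{260}{3} - 2 \sqrt{22} \approx -96.047$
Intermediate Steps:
$G{\left(T \right)} = \sqrt{2} \sqrt{T}$ ($G{\left(T \right)} = \sqrt{2 T} = \sqrt{2} \sqrt{T}$)
$M = - \frac{1}{3} + \left(1 + \sqrt{22}\right)^{2}$ ($M = - \frac{1}{3} + \left(\sqrt{2} \sqrt{11} + 1\right)^{2} = - \frac{1}{3} + \left(\sqrt{22} + 1\right)^{2} = - \frac{1}{3} + \left(1 + \sqrt{22}\right)^{2} \approx 32.047$)
$d{\left(O \right)} = O^{3}$ ($d{\left(O \right)} = O^{2} O = O^{3}$)
$d{\left(Q{\left(p{\left(0 \right)},t{\left(0 \right)} \right)} \right)} - M = \left(-4\right)^{3} - \left(\frac{68}{3} + 2 \sqrt{22}\right) = -64 - \left(\frac{68}{3} + 2 \sqrt{22}\right) = - \frac{260}{3} - 2 \sqrt{22}$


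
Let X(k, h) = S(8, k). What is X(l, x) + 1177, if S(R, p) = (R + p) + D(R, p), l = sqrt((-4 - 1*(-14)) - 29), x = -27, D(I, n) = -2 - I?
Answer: 1175 + I*sqrt(19) ≈ 1175.0 + 4.3589*I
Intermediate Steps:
l = I*sqrt(19) (l = sqrt((-4 + 14) - 29) = sqrt(10 - 29) = sqrt(-19) = I*sqrt(19) ≈ 4.3589*I)
S(R, p) = -2 + p (S(R, p) = (R + p) + (-2 - R) = -2 + p)
X(k, h) = -2 + k
X(l, x) + 1177 = (-2 + I*sqrt(19)) + 1177 = 1175 + I*sqrt(19)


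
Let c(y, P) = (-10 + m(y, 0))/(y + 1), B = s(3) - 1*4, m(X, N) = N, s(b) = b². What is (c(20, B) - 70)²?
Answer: 2190400/441 ≈ 4966.9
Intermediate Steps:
B = 5 (B = 3² - 1*4 = 9 - 4 = 5)
c(y, P) = -10/(1 + y) (c(y, P) = (-10 + 0)/(y + 1) = -10/(1 + y))
(c(20, B) - 70)² = (-10/(1 + 20) - 70)² = (-10/21 - 70)² = (-1480/21)² = 2190400/441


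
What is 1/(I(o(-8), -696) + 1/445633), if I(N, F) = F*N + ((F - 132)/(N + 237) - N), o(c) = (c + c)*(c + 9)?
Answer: 98484893/1097934542833 ≈ 8.9700e-5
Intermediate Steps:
o(c) = 2*c*(9 + c) (o(c) = (2*c)*(9 + c) = 2*c*(9 + c))
I(N, F) = -N + F*N + (-132 + F)/(237 + N) (I(N, F) = F*N + ((-132 + F)/(237 + N) - N) = F*N + (-N + (-132 + F)/(237 + N)) = -N + F*N + (-132 + F)/(237 + N))
1/(I(o(-8), -696) + 1/445633) = 1/((-132 - 696 - (2*(-8)*(9 - 8))**2 - 474*(-8)*(9 - 8) - 696*256*(9 - 8)**2 + 237*(-696)*(2*(-8)*(9 - 8)))/(237 + 2*(-8)*(9 - 8)) + 1/445633) = 1/((-132 - 696 - (2*(-8)*1)**2 - 474*(-8) - 696*(2*(-8)*1)**2 + 237*(-696)*(2*(-8)*1))/(237 + 2*(-8)*1) + 1/445633) = 1/((-132 - 696 - 1*(-16)**2 - 237*(-16) - 696*(-16)**2 + 237*(-696)*(-16))/(237 - 16) + 1/445633) = 1/((-132 - 696 - 1*256 + 3792 - 696*256 + 2639232)/221 + 1/445633) = 1/((-132 - 696 - 256 + 3792 - 178176 + 2639232)/221 + 1/445633) = 1/((1/221)*2463764 + 1/445633) = 1/(2463764/221 + 1/445633) = 1/(1097934542833/98484893) = 98484893/1097934542833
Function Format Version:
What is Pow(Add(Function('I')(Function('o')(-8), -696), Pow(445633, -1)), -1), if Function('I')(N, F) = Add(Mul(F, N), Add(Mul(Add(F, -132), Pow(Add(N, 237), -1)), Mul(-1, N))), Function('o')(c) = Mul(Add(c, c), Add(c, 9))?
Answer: Rational(98484893, 1097934542833) ≈ 8.9700e-5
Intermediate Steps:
Function('o')(c) = Mul(2, c, Add(9, c)) (Function('o')(c) = Mul(Mul(2, c), Add(9, c)) = Mul(2, c, Add(9, c)))
Function('I')(N, F) = Add(Mul(-1, N), Mul(F, N), Mul(Pow(Add(237, N), -1), Add(-132, F))) (Function('I')(N, F) = Add(Mul(F, N), Add(Mul(Add(-132, F), Pow(Add(237, N), -1)), Mul(-1, N))) = Add(Mul(F, N), Add(Mul(Pow(Add(237, N), -1), Add(-132, F)), Mul(-1, N))) = Add(Mul(F, N), Add(Mul(-1, N), Mul(Pow(Add(237, N), -1), Add(-132, F)))) = Add(Mul(-1, N), Mul(F, N), Mul(Pow(Add(237, N), -1), Add(-132, F))))
Pow(Add(Function('I')(Function('o')(-8), -696), Pow(445633, -1)), -1) = Pow(Add(Mul(Pow(Add(237, Mul(2, -8, Add(9, -8))), -1), Add(-132, -696, Mul(-1, Pow(Mul(2, -8, Add(9, -8)), 2)), Mul(-237, Mul(2, -8, Add(9, -8))), Mul(-696, Pow(Mul(2, -8, Add(9, -8)), 2)), Mul(237, -696, Mul(2, -8, Add(9, -8))))), Pow(445633, -1)), -1) = Pow(Add(Mul(Pow(Add(237, Mul(2, -8, 1)), -1), Add(-132, -696, Mul(-1, Pow(Mul(2, -8, 1), 2)), Mul(-237, Mul(2, -8, 1)), Mul(-696, Pow(Mul(2, -8, 1), 2)), Mul(237, -696, Mul(2, -8, 1)))), Rational(1, 445633)), -1) = Pow(Add(Mul(Pow(Add(237, -16), -1), Add(-132, -696, Mul(-1, Pow(-16, 2)), Mul(-237, -16), Mul(-696, Pow(-16, 2)), Mul(237, -696, -16))), Rational(1, 445633)), -1) = Pow(Add(Mul(Pow(221, -1), Add(-132, -696, Mul(-1, 256), 3792, Mul(-696, 256), 2639232)), Rational(1, 445633)), -1) = Pow(Add(Mul(Rational(1, 221), Add(-132, -696, -256, 3792, -178176, 2639232)), Rational(1, 445633)), -1) = Pow(Add(Mul(Rational(1, 221), 2463764), Rational(1, 445633)), -1) = Pow(Add(Rational(2463764, 221), Rational(1, 445633)), -1) = Pow(Rational(1097934542833, 98484893), -1) = Rational(98484893, 1097934542833)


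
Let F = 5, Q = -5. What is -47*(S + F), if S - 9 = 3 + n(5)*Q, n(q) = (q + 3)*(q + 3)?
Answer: 14241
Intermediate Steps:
n(q) = (3 + q)² (n(q) = (3 + q)*(3 + q) = (3 + q)²)
S = -308 (S = 9 + (3 + (3 + 5)²*(-5)) = 9 + (3 + 8²*(-5)) = 9 + (3 + 64*(-5)) = 9 + (3 - 320) = 9 - 317 = -308)
-47*(S + F) = -47*(-308 + 5) = -47*(-303) = 14241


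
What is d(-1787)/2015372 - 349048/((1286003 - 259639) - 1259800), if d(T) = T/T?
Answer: 25123635689/16802156364 ≈ 1.4953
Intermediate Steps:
d(T) = 1
d(-1787)/2015372 - 349048/((1286003 - 259639) - 1259800) = 1/2015372 - 349048/((1286003 - 259639) - 1259800) = 1*(1/2015372) - 349048/(1026364 - 1259800) = 1/2015372 - 349048/(-233436) = 1/2015372 - 349048*(-1/233436) = 1/2015372 + 12466/8337 = 25123635689/16802156364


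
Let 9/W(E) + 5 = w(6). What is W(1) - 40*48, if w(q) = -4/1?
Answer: -1921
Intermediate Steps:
w(q) = -4 (w(q) = -4*1 = -4)
W(E) = -1 (W(E) = 9/(-5 - 4) = 9/(-9) = 9*(-⅑) = -1)
W(1) - 40*48 = -1 - 40*48 = -1 - 1920 = -1921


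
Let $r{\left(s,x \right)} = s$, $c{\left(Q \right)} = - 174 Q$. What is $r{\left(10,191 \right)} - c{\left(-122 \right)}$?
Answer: $-21218$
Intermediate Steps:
$r{\left(10,191 \right)} - c{\left(-122 \right)} = 10 - \left(-174\right) \left(-122\right) = 10 - 21228 = -21218$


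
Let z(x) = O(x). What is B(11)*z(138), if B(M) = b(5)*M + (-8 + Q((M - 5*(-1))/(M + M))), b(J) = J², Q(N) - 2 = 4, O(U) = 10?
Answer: 2730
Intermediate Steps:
z(x) = 10
Q(N) = 6 (Q(N) = 2 + 4 = 6)
B(M) = -2 + 25*M (B(M) = 5²*M + (-8 + 6) = 25*M - 2 = -2 + 25*M)
B(11)*z(138) = (-2 + 25*11)*10 = (-2 + 275)*10 = 273*10 = 2730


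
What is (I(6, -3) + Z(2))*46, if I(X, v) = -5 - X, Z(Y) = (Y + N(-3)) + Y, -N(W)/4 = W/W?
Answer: -506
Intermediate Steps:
N(W) = -4 (N(W) = -4*W/W = -4*1 = -4)
Z(Y) = -4 + 2*Y (Z(Y) = (Y - 4) + Y = (-4 + Y) + Y = -4 + 2*Y)
(I(6, -3) + Z(2))*46 = ((-5 - 1*6) + (-4 + 2*2))*46 = ((-5 - 6) + (-4 + 4))*46 = (-11 + 0)*46 = -11*46 = -506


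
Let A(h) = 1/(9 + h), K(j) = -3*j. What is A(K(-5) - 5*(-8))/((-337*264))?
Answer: -1/5693952 ≈ -1.7563e-7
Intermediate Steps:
A(K(-5) - 5*(-8))/((-337*264)) = 1/((9 + (-3*(-5) - 5*(-8)))*((-337*264))) = 1/((9 + (15 + 40))*(-88968)) = -1/88968/(9 + 55) = -1/88968/64 = (1/64)*(-1/88968) = -1/5693952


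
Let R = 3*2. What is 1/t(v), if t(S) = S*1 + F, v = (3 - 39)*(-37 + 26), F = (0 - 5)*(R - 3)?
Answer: 1/381 ≈ 0.0026247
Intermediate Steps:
R = 6
F = -15 (F = (0 - 5)*(6 - 3) = -5*3 = -15)
v = 396 (v = -36*(-11) = 396)
t(S) = -15 + S (t(S) = S*1 - 15 = S - 15 = -15 + S)
1/t(v) = 1/(-15 + 396) = 1/381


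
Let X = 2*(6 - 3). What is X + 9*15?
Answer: 141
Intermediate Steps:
X = 6 (X = 2*3 = 6)
X + 9*15 = 6 + 9*15 = 6 + 135 = 141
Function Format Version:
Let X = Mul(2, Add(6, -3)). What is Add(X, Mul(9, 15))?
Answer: 141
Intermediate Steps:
X = 6 (X = Mul(2, 3) = 6)
Add(X, Mul(9, 15)) = Add(6, Mul(9, 15)) = Add(6, 135) = 141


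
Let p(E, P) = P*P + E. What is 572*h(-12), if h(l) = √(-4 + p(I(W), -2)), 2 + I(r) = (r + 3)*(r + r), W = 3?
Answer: 572*√34 ≈ 3335.3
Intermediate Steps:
I(r) = -2 + 2*r*(3 + r) (I(r) = -2 + (r + 3)*(r + r) = -2 + (3 + r)*(2*r) = -2 + 2*r*(3 + r))
p(E, P) = E + P² (p(E, P) = P² + E = E + P²)
h(l) = √34 (h(l) = √(-4 + ((-2 + 2*3² + 6*3) + (-2)²)) = √(-4 + ((-2 + 2*9 + 18) + 4)) = √(-4 + ((-2 + 18 + 18) + 4)) = √(-4 + (34 + 4)) = √(-4 + 38) = √34)
572*h(-12) = 572*√34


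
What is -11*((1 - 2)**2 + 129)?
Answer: -1430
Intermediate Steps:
-11*((1 - 2)**2 + 129) = -11*((-1)**2 + 129) = -11*(1 + 129) = -11*130 = -1430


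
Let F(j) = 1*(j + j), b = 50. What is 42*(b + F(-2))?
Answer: 1932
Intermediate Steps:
F(j) = 2*j (F(j) = 1*(2*j) = 2*j)
42*(b + F(-2)) = 42*(50 + 2*(-2)) = 42*(50 - 4) = 42*46 = 1932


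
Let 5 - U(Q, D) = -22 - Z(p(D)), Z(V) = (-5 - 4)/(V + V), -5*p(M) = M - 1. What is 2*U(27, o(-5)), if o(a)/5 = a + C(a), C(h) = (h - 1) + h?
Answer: 481/9 ≈ 53.444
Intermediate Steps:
C(h) = -1 + 2*h (C(h) = (-1 + h) + h = -1 + 2*h)
p(M) = ⅕ - M/5 (p(M) = -(M - 1)/5 = -(-1 + M)/5 = ⅕ - M/5)
Z(V) = -9/(2*V) (Z(V) = -9*1/(2*V) = -9/(2*V))
o(a) = -5 + 15*a (o(a) = 5*(a + (-1 + 2*a)) = 5*(-1 + 3*a) = -5 + 15*a)
U(Q, D) = 27 - 9/(2*(⅕ - D/5)) (U(Q, D) = 5 - (-22 - (-9)/(2*(⅕ - D/5))) = 5 - (-22 + 9/(2*(⅕ - D/5))) = 5 + (22 - 9/(2*(⅕ - D/5))) = 27 - 9/(2*(⅕ - D/5)))
2*U(27, o(-5)) = 2*(9*(-1 + 6*(-5 + 15*(-5)))/(2*(-1 + (-5 + 15*(-5))))) = 2*(9*(-1 + 6*(-5 - 75))/(2*(-1 + (-5 - 75)))) = 2*(9*(-1 + 6*(-80))/(2*(-1 - 80))) = 2*((9/2)*(-1 - 480)/(-81)) = 2*((9/2)*(-1/81)*(-481)) = 2*(481/18) = 481/9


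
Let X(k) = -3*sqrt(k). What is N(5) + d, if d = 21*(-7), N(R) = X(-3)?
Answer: -147 - 3*I*sqrt(3) ≈ -147.0 - 5.1962*I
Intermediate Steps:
N(R) = -3*I*sqrt(3)
d = -147
N(5) + d = -3*I*sqrt(3) - 147 = -147 - 3*I*sqrt(3)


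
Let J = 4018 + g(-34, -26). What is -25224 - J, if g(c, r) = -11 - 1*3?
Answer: -29228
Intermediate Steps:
g(c, r) = -14 (g(c, r) = -11 - 3 = -14)
J = 4004 (J = 4018 - 14 = 4004)
-25224 - J = -25224 - 1*4004 = -25224 - 4004 = -29228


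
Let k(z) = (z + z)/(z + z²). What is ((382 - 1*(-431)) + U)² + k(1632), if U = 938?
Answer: 5006779635/1633 ≈ 3.0660e+6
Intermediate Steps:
k(z) = 2*z/(z + z²) (k(z) = (2*z)/(z + z²) = 2*z/(z + z²))
((382 - 1*(-431)) + U)² + k(1632) = ((382 - 1*(-431)) + 938)² + 2/(1 + 1632) = ((382 + 431) + 938)² + 2/1633 = (813 + 938)² + 2*(1/1633) = 1751² + 2/1633 = 3066001 + 2/1633 = 5006779635/1633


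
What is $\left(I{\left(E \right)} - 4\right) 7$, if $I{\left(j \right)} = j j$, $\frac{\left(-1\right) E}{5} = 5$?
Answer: $4347$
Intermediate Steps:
$E = -25$ ($E = \left(-5\right) 5 = -25$)
$I{\left(j \right)} = j^{2}$
$\left(I{\left(E \right)} - 4\right) 7 = \left(\left(-25\right)^{2} - 4\right) 7 = \left(625 - 4\right) 7 = 621 \cdot 7 = 4347$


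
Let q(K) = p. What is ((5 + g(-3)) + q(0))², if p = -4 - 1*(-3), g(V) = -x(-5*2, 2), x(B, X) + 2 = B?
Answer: 256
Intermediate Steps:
x(B, X) = -2 + B
g(V) = 12 (g(V) = -(-2 - 5*2) = -(-2 - 10) = -1*(-12) = 12)
p = -1 (p = -4 + 3 = -1)
q(K) = -1
((5 + g(-3)) + q(0))² = ((5 + 12) - 1)² = (17 - 1)² = 16² = 256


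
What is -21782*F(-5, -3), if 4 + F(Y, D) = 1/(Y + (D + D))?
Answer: 980190/11 ≈ 89108.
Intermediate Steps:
F(Y, D) = -4 + 1/(Y + 2*D) (F(Y, D) = -4 + 1/(Y + (D + D)) = -4 + 1/(Y + 2*D))
-21782*F(-5, -3) = -21782*(1 - 8*(-3) - 4*(-5))/(-5 + 2*(-3)) = -21782*(1 + 24 + 20)/(-5 - 6) = -21782*45/(-11) = -(-21782)*45/11 = -21782*(-45/11) = 980190/11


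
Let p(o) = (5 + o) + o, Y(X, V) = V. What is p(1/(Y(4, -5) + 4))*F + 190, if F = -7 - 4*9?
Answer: 61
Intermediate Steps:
F = -43 (F = -7 - 36 = -43)
p(o) = 5 + 2*o
p(1/(Y(4, -5) + 4))*F + 190 = (5 + 2/(-5 + 4))*(-43) + 190 = (5 + 2/(-1))*(-43) + 190 = (5 + 2*(-1))*(-43) + 190 = (5 - 2)*(-43) + 190 = 3*(-43) + 190 = -129 + 190 = 61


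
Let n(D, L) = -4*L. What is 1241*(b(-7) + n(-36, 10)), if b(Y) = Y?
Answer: -58327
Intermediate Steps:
1241*(b(-7) + n(-36, 10)) = 1241*(-7 - 4*10) = 1241*(-7 - 40) = 1241*(-47) = -58327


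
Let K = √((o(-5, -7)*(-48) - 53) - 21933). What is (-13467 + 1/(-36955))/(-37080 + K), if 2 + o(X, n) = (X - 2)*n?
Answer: 1845371432088/5081130097511 + 248836493*I*√24242/25405650487555 ≈ 0.36318 + 0.001525*I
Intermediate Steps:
o(X, n) = -2 + n*(-2 + X) (o(X, n) = -2 + (X - 2)*n = -2 + (-2 + X)*n = -2 + n*(-2 + X))
K = I*√24242 (K = √(((-2 - 2*(-7) - 5*(-7))*(-48) - 53) - 21933) = √(((-2 + 14 + 35)*(-48) - 53) - 21933) = √((47*(-48) - 53) - 21933) = √((-2256 - 53) - 21933) = √(-2309 - 21933) = √(-24242) = I*√24242 ≈ 155.7*I)
(-13467 + 1/(-36955))/(-37080 + K) = (-13467 + 1/(-36955))/(-37080 + I*√24242) = (-13467 - 1/36955)/(-37080 + I*√24242) = -497672986/(36955*(-37080 + I*√24242))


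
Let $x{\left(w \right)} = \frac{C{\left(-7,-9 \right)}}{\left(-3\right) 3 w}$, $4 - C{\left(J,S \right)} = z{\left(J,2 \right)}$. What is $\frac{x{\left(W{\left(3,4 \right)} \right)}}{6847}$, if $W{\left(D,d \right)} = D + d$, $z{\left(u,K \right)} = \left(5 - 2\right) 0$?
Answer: $- \frac{4}{431361} \approx -9.273 \cdot 10^{-6}$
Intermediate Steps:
$z{\left(u,K \right)} = 0$ ($z{\left(u,K \right)} = 3 \cdot 0 = 0$)
$C{\left(J,S \right)} = 4$ ($C{\left(J,S \right)} = 4 - 0 = 4 + 0 = 4$)
$x{\left(w \right)} = - \frac{4}{9 w}$ ($x{\left(w \right)} = \frac{4}{\left(-3\right) 3 w} = \frac{4}{\left(-9\right) w} = 4 \left(- \frac{1}{9 w}\right) = - \frac{4}{9 w}$)
$\frac{x{\left(W{\left(3,4 \right)} \right)}}{6847} = \frac{\left(- \frac{4}{9}\right) \frac{1}{3 + 4}}{6847} = - \frac{4}{9 \cdot 7} \cdot \frac{1}{6847} = \left(- \frac{4}{9}\right) \frac{1}{7} \cdot \frac{1}{6847} = \left(- \frac{4}{63}\right) \frac{1}{6847} = - \frac{4}{431361}$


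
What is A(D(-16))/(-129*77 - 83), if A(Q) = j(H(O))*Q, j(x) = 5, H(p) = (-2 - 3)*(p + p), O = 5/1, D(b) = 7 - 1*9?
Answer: 5/5008 ≈ 0.00099840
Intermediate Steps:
D(b) = -2 (D(b) = 7 - 9 = -2)
O = 5 (O = 5*1 = 5)
H(p) = -10*p
A(Q) = 5*Q
A(D(-16))/(-129*77 - 83) = (5*(-2))/(-129*77 - 83) = -10/(-9933 - 83) = -10/(-10016) = -10*(-1/10016) = 5/5008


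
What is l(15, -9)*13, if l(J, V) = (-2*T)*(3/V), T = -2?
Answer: -52/3 ≈ -17.333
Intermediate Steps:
l(J, V) = 12/V (l(J, V) = (-2*(-2))*(3/V) = 4*(3/V) = 12/V)
l(15, -9)*13 = (12/(-9))*13 = (12*(-⅑))*13 = -4/3*13 = -52/3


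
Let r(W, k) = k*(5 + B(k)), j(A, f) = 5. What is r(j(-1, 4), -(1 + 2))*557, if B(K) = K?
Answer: -3342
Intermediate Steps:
r(W, k) = k*(5 + k)
r(j(-1, 4), -(1 + 2))*557 = ((-(1 + 2))*(5 - (1 + 2)))*557 = ((-1*3)*(5 - 1*3))*557 = -3*(5 - 3)*557 = -3*2*557 = -6*557 = -3342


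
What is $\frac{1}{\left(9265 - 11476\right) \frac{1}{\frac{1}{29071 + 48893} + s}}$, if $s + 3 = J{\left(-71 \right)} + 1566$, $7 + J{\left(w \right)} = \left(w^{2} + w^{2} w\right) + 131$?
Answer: $\frac{2489057401}{15670764} \approx 158.83$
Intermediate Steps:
$J{\left(w \right)} = 124 + w^{2} + w^{3}$ ($J{\left(w \right)} = -7 + \left(\left(w^{2} + w^{2} w\right) + 131\right) = -7 + \left(\left(w^{2} + w^{3}\right) + 131\right) = -7 + \left(131 + w^{2} + w^{3}\right) = 124 + w^{2} + w^{3}$)
$s = -351183$ ($s = -3 + \left(\left(124 + \left(-71\right)^{2} + \left(-71\right)^{3}\right) + 1566\right) = -3 + \left(\left(124 + 5041 - 357911\right) + 1566\right) = -3 + \left(-352746 + 1566\right) = -3 - 351180 = -351183$)
$\frac{1}{\left(9265 - 11476\right) \frac{1}{\frac{1}{29071 + 48893} + s}} = \frac{1}{\left(9265 - 11476\right) \frac{1}{\frac{1}{29071 + 48893} - 351183}} = \frac{1}{\left(-2211\right) \frac{1}{\frac{1}{77964} - 351183}} = \frac{1}{\left(-2211\right) \frac{1}{- \frac{27379631411}{77964}}} = \frac{1}{\left(-2211\right) \left(- \frac{77964}{27379631411}\right)} = \frac{1}{\frac{15670764}{2489057401}} = \frac{2489057401}{15670764}$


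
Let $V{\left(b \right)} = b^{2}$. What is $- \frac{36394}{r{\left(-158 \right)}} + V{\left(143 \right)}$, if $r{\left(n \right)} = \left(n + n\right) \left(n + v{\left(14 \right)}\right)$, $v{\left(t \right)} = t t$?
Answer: $\frac{122793993}{6004} \approx 20452.0$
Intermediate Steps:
$v{\left(t \right)} = t^{2}$
$r{\left(n \right)} = 2 n \left(196 + n\right)$ ($r{\left(n \right)} = \left(n + n\right) \left(n + 14^{2}\right) = 2 n \left(n + 196\right) = 2 n \left(196 + n\right)$)
$- \frac{36394}{r{\left(-158 \right)}} + V{\left(143 \right)} = - \frac{36394}{2 \left(-158\right) \left(196 - 158\right)} + 143^{2} = - \frac{36394}{2 \left(-158\right) 38} + 20449 = - \frac{36394}{-12008} + 20449 = \left(-36394\right) \left(- \frac{1}{12008}\right) + 20449 = \frac{18197}{6004} + 20449 = \frac{122793993}{6004}$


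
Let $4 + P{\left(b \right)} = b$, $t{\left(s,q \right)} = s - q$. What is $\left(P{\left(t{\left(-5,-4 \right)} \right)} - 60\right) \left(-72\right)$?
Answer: $4680$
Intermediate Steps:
$P{\left(b \right)} = -4 + b$
$\left(P{\left(t{\left(-5,-4 \right)} \right)} - 60\right) \left(-72\right) = \left(\left(-4 - 1\right) - 60\right) \left(-72\right) = \left(-5 - 60\right) \left(-72\right) = \left(-65\right) \left(-72\right) = 4680$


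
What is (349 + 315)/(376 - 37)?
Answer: 664/339 ≈ 1.9587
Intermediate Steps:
(349 + 315)/(376 - 37) = 664/339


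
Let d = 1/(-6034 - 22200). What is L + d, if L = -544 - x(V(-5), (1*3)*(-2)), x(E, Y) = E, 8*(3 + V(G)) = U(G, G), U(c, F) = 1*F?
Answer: -61027795/112936 ≈ -540.38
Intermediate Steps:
U(c, F) = F
V(G) = -3 + G/8
d = -1/28234 (d = 1/(-28234) = -1/28234 ≈ -3.5418e-5)
L = -4323/8 (L = -544 - (-3 + (⅛)*(-5)) = -544 - (-3 - 5/8) = -544 - 1*(-29/8) = -544 + 29/8 = -4323/8 ≈ -540.38)
L + d = -4323/8 - 1/28234 = -61027795/112936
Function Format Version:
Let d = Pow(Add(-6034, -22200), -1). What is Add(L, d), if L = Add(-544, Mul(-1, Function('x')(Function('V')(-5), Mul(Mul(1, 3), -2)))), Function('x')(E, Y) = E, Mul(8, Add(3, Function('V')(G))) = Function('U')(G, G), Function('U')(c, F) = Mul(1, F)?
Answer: Rational(-61027795, 112936) ≈ -540.38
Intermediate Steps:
Function('U')(c, F) = F
Function('V')(G) = Add(-3, Mul(Rational(1, 8), G))
d = Rational(-1, 28234) (d = Pow(-28234, -1) = Rational(-1, 28234) ≈ -3.5418e-5)
L = Rational(-4323, 8) (L = Add(-544, Mul(-1, Add(-3, Mul(Rational(1, 8), -5)))) = Add(-544, Mul(-1, Add(-3, Rational(-5, 8)))) = Add(-544, Mul(-1, Rational(-29, 8))) = Add(-544, Rational(29, 8)) = Rational(-4323, 8) ≈ -540.38)
Add(L, d) = Add(Rational(-4323, 8), Rational(-1, 28234)) = Rational(-61027795, 112936)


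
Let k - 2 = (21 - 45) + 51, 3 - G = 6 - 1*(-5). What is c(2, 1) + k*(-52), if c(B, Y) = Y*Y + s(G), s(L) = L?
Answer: -1515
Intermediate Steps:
G = -8 (G = 3 - (6 - 1*(-5)) = 3 - (6 + 5) = 3 - 1*11 = 3 - 11 = -8)
c(B, Y) = -8 + Y² (c(B, Y) = Y*Y - 8 = Y² - 8 = -8 + Y²)
k = 29 (k = 2 + ((21 - 45) + 51) = 2 + (-24 + 51) = 2 + 27 = 29)
c(2, 1) + k*(-52) = (-8 + 1²) + 29*(-52) = (-8 + 1) - 1508 = -7 - 1508 = -1515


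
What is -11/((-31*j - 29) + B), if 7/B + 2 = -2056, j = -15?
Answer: -294/11653 ≈ -0.025230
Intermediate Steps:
B = -1/294 (B = 7/(-2 - 2056) = 7/(-2058) = 7*(-1/2058) = -1/294 ≈ -0.0034014)
-11/((-31*j - 29) + B) = -11/((-31*(-15) - 29) - 1/294) = -11/((465 - 29) - 1/294) = -11/(436 - 1/294) = -11/(128183/294) = (294/128183)*(-11) = -294/11653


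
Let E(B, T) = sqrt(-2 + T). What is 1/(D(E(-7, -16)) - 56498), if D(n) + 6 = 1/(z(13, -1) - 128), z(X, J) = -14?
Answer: -142/8023569 ≈ -1.7698e-5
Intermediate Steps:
D(n) = -853/142 (D(n) = -6 + 1/(-14 - 128) = -6 + 1/(-142) = -6 - 1/142 = -853/142)
1/(D(E(-7, -16)) - 56498) = 1/(-853/142 - 56498) = 1/(-8023569/142) = -142/8023569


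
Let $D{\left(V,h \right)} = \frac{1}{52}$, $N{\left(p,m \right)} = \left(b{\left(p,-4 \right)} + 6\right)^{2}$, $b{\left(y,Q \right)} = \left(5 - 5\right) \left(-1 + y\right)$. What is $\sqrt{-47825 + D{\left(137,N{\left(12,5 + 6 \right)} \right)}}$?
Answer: $\frac{i \sqrt{32329687}}{26} \approx 218.69 i$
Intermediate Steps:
$b{\left(y,Q \right)} = 0$ ($b{\left(y,Q \right)} = 0 \left(-1 + y\right) = 0$)
$N{\left(p,m \right)} = 36$ ($N{\left(p,m \right)} = \left(0 + 6\right)^{2} = 6^{2} = 36$)
$D{\left(V,h \right)} = \frac{1}{52}$
$\sqrt{-47825 + D{\left(137,N{\left(12,5 + 6 \right)} \right)}} = \sqrt{-47825 + \frac{1}{52}} = \sqrt{- \frac{2486899}{52}} = \frac{i \sqrt{32329687}}{26}$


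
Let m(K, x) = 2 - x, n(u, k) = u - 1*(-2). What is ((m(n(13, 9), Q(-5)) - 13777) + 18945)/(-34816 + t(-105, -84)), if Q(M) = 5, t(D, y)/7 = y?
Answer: -5165/35404 ≈ -0.14589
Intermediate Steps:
t(D, y) = 7*y
n(u, k) = 2 + u (n(u, k) = u + 2 = 2 + u)
((m(n(13, 9), Q(-5)) - 13777) + 18945)/(-34816 + t(-105, -84)) = (((2 - 1*5) - 13777) + 18945)/(-34816 + 7*(-84)) = (((2 - 5) - 13777) + 18945)/(-34816 - 588) = ((-3 - 13777) + 18945)/(-35404) = (-13780 + 18945)*(-1/35404) = 5165*(-1/35404) = -5165/35404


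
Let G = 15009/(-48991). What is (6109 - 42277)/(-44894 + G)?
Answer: 1771906488/2199416963 ≈ 0.80563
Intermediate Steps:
G = -15009/48991 (G = 15009*(-1/48991) = -15009/48991 ≈ -0.30636)
(6109 - 42277)/(-44894 + G) = (6109 - 42277)/(-44894 - 15009/48991) = -36168/(-2199416963/48991) = -36168*(-48991/2199416963) = 1771906488/2199416963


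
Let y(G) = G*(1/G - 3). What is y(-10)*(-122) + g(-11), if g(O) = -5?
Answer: -3787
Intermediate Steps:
y(G) = G*(-3 + 1/G)
y(-10)*(-122) + g(-11) = (1 - 3*(-10))*(-122) - 5 = (1 + 30)*(-122) - 5 = 31*(-122) - 5 = -3782 - 5 = -3787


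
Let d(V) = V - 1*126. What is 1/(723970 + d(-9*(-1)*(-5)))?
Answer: 1/723799 ≈ 1.3816e-6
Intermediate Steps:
d(V) = -126 + V (d(V) = V - 126 = -126 + V)
1/(723970 + d(-9*(-1)*(-5))) = 1/(723970 + (-126 - 9*(-1)*(-5))) = 1/(723970 + (-126 + 9*(-5))) = 1/(723970 + (-126 - 45)) = 1/(723970 - 171) = 1/723799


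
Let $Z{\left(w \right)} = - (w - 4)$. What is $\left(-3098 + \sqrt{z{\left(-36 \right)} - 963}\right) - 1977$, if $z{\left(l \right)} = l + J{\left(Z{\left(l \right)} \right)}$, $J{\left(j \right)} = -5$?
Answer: $-5075 + 2 i \sqrt{251} \approx -5075.0 + 31.686 i$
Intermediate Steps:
$Z{\left(w \right)} = 4 - w$ ($Z{\left(w \right)} = - (-4 + w) = 4 - w$)
$z{\left(l \right)} = -5 + l$ ($z{\left(l \right)} = l - 5 = -5 + l$)
$\left(-3098 + \sqrt{z{\left(-36 \right)} - 963}\right) - 1977 = \left(-3098 + \sqrt{\left(-5 - 36\right) - 963}\right) - 1977 = \left(-3098 + \sqrt{-41 - 963}\right) - 1977 = \left(-3098 + \sqrt{-1004}\right) - 1977 = \left(-3098 + 2 i \sqrt{251}\right) - 1977 = -5075 + 2 i \sqrt{251}$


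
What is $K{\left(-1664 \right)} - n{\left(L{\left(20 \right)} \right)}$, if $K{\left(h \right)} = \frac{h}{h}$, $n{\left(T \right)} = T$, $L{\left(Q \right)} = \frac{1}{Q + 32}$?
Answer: $\frac{51}{52} \approx 0.98077$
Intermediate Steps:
$L{\left(Q \right)} = \frac{1}{32 + Q}$
$K{\left(h \right)} = 1$
$K{\left(-1664 \right)} - n{\left(L{\left(20 \right)} \right)} = 1 - \frac{1}{32 + 20} = 1 - \frac{1}{52} = \frac{51}{52}$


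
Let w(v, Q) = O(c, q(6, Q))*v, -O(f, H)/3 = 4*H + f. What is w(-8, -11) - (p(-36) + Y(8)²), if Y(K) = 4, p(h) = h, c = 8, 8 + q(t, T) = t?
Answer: 20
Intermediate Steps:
q(t, T) = -8 + t
O(f, H) = -12*H - 3*f (O(f, H) = -3*(4*H + f) = -3*(f + 4*H) = -12*H - 3*f)
w(v, Q) = 0 (w(v, Q) = (-12*(-8 + 6) - 3*8)*v = (-12*(-2) - 24)*v = (24 - 24)*v = 0*v = 0)
w(-8, -11) - (p(-36) + Y(8)²) = 0 - (-36 + 4²) = 0 - (-36 + 16) = 0 - 1*(-20) = 0 + 20 = 20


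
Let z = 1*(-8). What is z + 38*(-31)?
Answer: -1186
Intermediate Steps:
z = -8
z + 38*(-31) = -8 + 38*(-31) = -8 - 1178 = -1186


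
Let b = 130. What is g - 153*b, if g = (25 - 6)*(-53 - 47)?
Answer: -21790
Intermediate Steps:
g = -1900 (g = 19*(-100) = -1900)
g - 153*b = -1900 - 153*130 = -1900 - 19890 = -21790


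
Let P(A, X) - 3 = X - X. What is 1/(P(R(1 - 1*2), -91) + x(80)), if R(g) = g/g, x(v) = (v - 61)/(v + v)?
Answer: 160/499 ≈ 0.32064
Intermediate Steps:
x(v) = (-61 + v)/(2*v) (x(v) = (-61 + v)/((2*v)) = (-61 + v)*(1/(2*v)) = (-61 + v)/(2*v))
R(g) = 1
P(A, X) = 3 (P(A, X) = 3 + (X - X) = 3 + 0 = 3)
1/(P(R(1 - 1*2), -91) + x(80)) = 1/(3 + (1/2)*(-61 + 80)/80) = 1/(3 + (1/2)*(1/80)*19) = 1/(3 + 19/160) = 1/(499/160) = 160/499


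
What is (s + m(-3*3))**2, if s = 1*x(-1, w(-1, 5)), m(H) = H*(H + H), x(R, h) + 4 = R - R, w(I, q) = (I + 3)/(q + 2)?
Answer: 24964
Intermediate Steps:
w(I, q) = (3 + I)/(2 + q)
x(R, h) = -4 (x(R, h) = -4 + (R - R) = -4 + 0 = -4)
m(H) = 2*H**2 (m(H) = H*(2*H) = 2*H**2)
s = -4 (s = 1*(-4) = -4)
(s + m(-3*3))**2 = (-4 + 2*(-3*3)**2)**2 = (-4 + 2*(-9)**2)**2 = (-4 + 2*81)**2 = (-4 + 162)**2 = 158**2 = 24964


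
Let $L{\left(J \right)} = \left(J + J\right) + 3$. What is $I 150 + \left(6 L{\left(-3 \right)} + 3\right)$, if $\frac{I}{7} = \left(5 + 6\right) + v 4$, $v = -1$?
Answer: $7335$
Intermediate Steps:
$L{\left(J \right)} = 3 + 2 J$ ($L{\left(J \right)} = 2 J + 3 = 3 + 2 J$)
$I = 49$ ($I = 7 \left(\left(5 + 6\right) - 4\right) = 7 \left(11 - 4\right) = 7 \cdot 7 = 49$)
$I 150 + \left(6 L{\left(-3 \right)} + 3\right) = 49 \cdot 150 + \left(6 \left(3 + 2 \left(-3\right)\right) + 3\right) = 7350 + \left(6 \left(3 - 6\right) + 3\right) = 7350 + \left(6 \left(-3\right) + 3\right) = 7350 + \left(-18 + 3\right) = 7350 - 15 = 7335$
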